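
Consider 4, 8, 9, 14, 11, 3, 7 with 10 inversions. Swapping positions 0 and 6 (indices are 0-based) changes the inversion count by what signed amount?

Positions 0 and 6 hold 4 and 7; after swapping, the array is [7, 8, 9, 14, 11, 3, 4].
Count, for each position, how many later elements it exceeds:
7: 2
8: 2
9: 2
14: 3
11: 2
3: 0
4: 0
Sum: 2 + 2 + 2 + 3 + 2 + 0 + 0 = 11
Change: 11 − 10 = +1

+1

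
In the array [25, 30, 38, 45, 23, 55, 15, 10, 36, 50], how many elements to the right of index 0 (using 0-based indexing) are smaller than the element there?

3

The element at index 0 is 25.
Elements after it: 30, 38, 45, 23, 55, 15, 10, 36, 50
Those smaller than 25: 23, 15, 10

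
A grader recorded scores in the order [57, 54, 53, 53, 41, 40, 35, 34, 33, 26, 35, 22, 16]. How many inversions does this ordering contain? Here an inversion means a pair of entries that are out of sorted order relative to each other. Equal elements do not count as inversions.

For each element, count later entries that are smaller:
57 → 54, 53, 53, 41, 40, 35, 34, 33, 26, 35, 22, 16 → 12
54 → 53, 53, 41, 40, 35, 34, 33, 26, 35, 22, 16 → 11
53 → 41, 40, 35, 34, 33, 26, 35, 22, 16 → 9
53 → 41, 40, 35, 34, 33, 26, 35, 22, 16 → 9
41 → 40, 35, 34, 33, 26, 35, 22, 16 → 8
40 → 35, 34, 33, 26, 35, 22, 16 → 7
35 → 34, 33, 26, 22, 16 → 5
34 → 33, 26, 22, 16 → 4
33 → 26, 22, 16 → 3
26 → 22, 16 → 2
35 → 22, 16 → 2
22 → 16 → 1
16 → none → 0
Sum: 12 + 11 + 9 + 9 + 8 + 7 + 5 + 4 + 3 + 2 + 2 + 1 + 0 = 73

73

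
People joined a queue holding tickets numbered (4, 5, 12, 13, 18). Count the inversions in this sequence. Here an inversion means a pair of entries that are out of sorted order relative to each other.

Listing every pair i<j with a[i]>a[j] (using 1-based positions):
(none)
That's 0 pairs.

0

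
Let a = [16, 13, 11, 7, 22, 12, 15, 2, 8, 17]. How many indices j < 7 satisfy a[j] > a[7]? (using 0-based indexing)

7 such elements

The element at index 7 is 2.
Elements before it: 16, 13, 11, 7, 22, 12, 15
Those larger than 2: 16, 13, 11, 7, 22, 12, 15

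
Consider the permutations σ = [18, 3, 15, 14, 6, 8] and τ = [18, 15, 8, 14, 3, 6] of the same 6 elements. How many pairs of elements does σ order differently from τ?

5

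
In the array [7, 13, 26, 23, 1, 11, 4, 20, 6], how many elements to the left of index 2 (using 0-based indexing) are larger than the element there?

The element at index 2 is 26.
Elements before it: 7, 13
None of them are larger than 26.

0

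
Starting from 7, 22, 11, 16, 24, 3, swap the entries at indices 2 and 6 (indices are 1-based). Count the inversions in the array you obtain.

2

Positions 2 and 6 hold 22 and 3; after swapping, the array is [7, 3, 11, 16, 24, 22].
Sweep left to right; for each value list the smaller values that follow it:
7: 1
3: 0
11: 0
16: 0
24: 1
22: 0
Sum: 1 + 0 + 0 + 0 + 1 + 0 = 2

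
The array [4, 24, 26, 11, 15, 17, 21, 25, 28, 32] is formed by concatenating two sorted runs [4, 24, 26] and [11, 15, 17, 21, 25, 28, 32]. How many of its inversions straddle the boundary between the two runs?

Take each right-half value and tally the left-half values above it:
r = 11: 24, 26 → 2
r = 15: 24, 26 → 2
r = 17: 24, 26 → 2
r = 21: 24, 26 → 2
r = 25: 26 → 1
r = 28: none → 0
r = 32: none → 0
Cross-inversions: 2 + 2 + 2 + 2 + 1 + 0 + 0 = 9

9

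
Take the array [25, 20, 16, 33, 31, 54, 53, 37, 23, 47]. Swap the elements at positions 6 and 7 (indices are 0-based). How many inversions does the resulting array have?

Positions 6 and 7 hold 53 and 37; after swapping, the array is [25, 20, 16, 33, 31, 54, 37, 53, 23, 47].
Element-by-element contributions:
25: 3
20: 1
16: 0
33: 2
31: 1
54: 4
37: 1
53: 2
23: 0
47: 0
Sum: 3 + 1 + 0 + 2 + 1 + 4 + 1 + 2 + 0 + 0 = 14

14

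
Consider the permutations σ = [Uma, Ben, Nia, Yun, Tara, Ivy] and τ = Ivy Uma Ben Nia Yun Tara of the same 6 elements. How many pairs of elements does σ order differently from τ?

5

Assign each item its position (1..6) in the first ordering, then rewrite the second ordering as that position sequence:
positions: Uma→1, Ben→2, Nia→3, Yun→4, Tara→5, Ivy→6
second ordering as positions: [6, 1, 2, 3, 4, 5]
Discordant pairs = inversions in this position sequence.
6: 1, 2, 3, 4, 5 → 5
1: 0
2: 0
3: 0
4: 0
5: 0
Total: 5 + 0 + 0 + 0 + 0 + 0 = 5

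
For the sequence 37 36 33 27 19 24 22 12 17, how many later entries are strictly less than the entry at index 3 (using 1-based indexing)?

The element at index 3 is 33.
Elements after it: 27, 19, 24, 22, 12, 17
Those smaller than 33: 27, 19, 24, 22, 12, 17

6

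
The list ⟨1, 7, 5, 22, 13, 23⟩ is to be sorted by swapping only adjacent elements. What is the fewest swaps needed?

2

Minimum adjacent swaps = number of inversions (each swap of adjacent out-of-order elements removes one inversion and no swap can remove more).
Count inversions — for each element, later elements that are smaller:
1: none → 0
7: 5 → 1
5: none → 0
22: 13 → 1
13: none → 0
23: none → 0
Total inversions: 0 + 1 + 0 + 1 + 0 + 0 = 2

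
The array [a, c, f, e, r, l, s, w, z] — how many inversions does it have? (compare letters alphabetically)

2

For each element, count later entries that are smaller:
a: 0
c: 0
f: 1
e: 0
r: 1
l: 0
s: 0
w: 0
z: 0
Sum: 0 + 0 + 1 + 0 + 1 + 0 + 0 + 0 + 0 = 2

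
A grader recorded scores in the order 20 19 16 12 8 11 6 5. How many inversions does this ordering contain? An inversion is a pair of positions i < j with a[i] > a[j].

Count, for each position, how many later elements it exceeds:
20 → 19, 16, 12, 8, 11, 6, 5 → 7
19 → 16, 12, 8, 11, 6, 5 → 6
16 → 12, 8, 11, 6, 5 → 5
12 → 8, 11, 6, 5 → 4
8 → 6, 5 → 2
11 → 6, 5 → 2
6 → 5 → 1
5 → none → 0
Sum: 7 + 6 + 5 + 4 + 2 + 2 + 1 + 0 = 27

27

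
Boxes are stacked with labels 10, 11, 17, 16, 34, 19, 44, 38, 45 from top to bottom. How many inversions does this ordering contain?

3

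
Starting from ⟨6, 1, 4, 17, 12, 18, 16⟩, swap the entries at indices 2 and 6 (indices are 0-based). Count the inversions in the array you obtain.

8 inversions

Positions 2 and 6 hold 4 and 16; after swapping, the array is [6, 1, 16, 17, 12, 18, 4].
Element-by-element contributions:
6 → 1, 4 → 2
1 → none → 0
16 → 12, 4 → 2
17 → 12, 4 → 2
12 → 4 → 1
18 → 4 → 1
4 → none → 0
Sum: 2 + 0 + 2 + 2 + 1 + 1 + 0 = 8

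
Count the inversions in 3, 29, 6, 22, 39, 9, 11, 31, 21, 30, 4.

Count, for each position, how many later elements it exceeds:
3 → none → 0
29 → 6, 22, 9, 11, 21, 4 → 6
6 → 4 → 1
22 → 9, 11, 21, 4 → 4
39 → 9, 11, 31, 21, 30, 4 → 6
9 → 4 → 1
11 → 4 → 1
31 → 21, 30, 4 → 3
21 → 4 → 1
30 → 4 → 1
4 → none → 0
Sum: 0 + 6 + 1 + 4 + 6 + 1 + 1 + 3 + 1 + 1 + 0 = 24

24 inversions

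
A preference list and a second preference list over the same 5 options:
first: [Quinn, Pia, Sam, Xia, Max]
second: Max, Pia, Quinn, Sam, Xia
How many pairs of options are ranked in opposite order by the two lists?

Assign each item its position (1..5) in the first ordering, then rewrite the second ordering as that position sequence:
positions: Quinn→1, Pia→2, Sam→3, Xia→4, Max→5
second ordering as positions: [5, 2, 1, 3, 4]
Discordant pairs = inversions in this position sequence.
5: 2, 1, 3, 4 → 4
2: 1 → 1
1: 0
3: 0
4: 0
Total: 4 + 1 + 0 + 0 + 0 = 5

5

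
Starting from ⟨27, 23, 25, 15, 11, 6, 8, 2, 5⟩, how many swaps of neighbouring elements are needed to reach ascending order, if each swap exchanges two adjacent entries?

33

Minimum adjacent swaps = number of inversions (each swap of adjacent out-of-order elements removes one inversion and no swap can remove more).
Count inversions — for each element, later elements that are smaller:
27: 23, 25, 15, 11, 6, 8, 2, 5 → 8
23: 15, 11, 6, 8, 2, 5 → 6
25: 15, 11, 6, 8, 2, 5 → 6
15: 11, 6, 8, 2, 5 → 5
11: 6, 8, 2, 5 → 4
6: 2, 5 → 2
8: 2, 5 → 2
2: none → 0
5: none → 0
Total inversions: 8 + 6 + 6 + 5 + 4 + 2 + 2 + 0 + 0 = 33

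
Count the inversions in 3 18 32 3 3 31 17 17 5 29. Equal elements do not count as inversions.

18 out-of-order pairs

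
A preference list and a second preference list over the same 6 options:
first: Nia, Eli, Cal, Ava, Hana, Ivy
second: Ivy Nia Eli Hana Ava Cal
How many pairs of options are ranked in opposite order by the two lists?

8 pairs

Assign each item its position (1..6) in the first ordering, then rewrite the second ordering as that position sequence:
positions: Nia→1, Eli→2, Cal→3, Ava→4, Hana→5, Ivy→6
second ordering as positions: [6, 1, 2, 5, 4, 3]
Discordant pairs = inversions in this position sequence.
6: 1, 2, 5, 4, 3 → 5
1: 0
2: 0
5: 4, 3 → 2
4: 3 → 1
3: 0
Total: 5 + 0 + 0 + 2 + 1 + 0 = 8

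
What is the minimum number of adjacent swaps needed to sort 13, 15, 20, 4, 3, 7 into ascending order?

10 swaps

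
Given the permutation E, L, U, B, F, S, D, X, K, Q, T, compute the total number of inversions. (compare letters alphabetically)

Inversions: 20

Element-by-element contributions:
E → B, D → 2
L → B, F, D, K → 4
U → B, F, S, D, K, Q, T → 7
B → none → 0
F → D → 1
S → D, K, Q → 3
D → none → 0
X → K, Q, T → 3
K → none → 0
Q → none → 0
T → none → 0
Sum: 2 + 4 + 7 + 0 + 1 + 3 + 0 + 3 + 0 + 0 + 0 = 20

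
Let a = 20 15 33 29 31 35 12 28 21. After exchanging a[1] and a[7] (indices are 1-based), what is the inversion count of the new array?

Positions 1 and 7 hold 20 and 12; after swapping, the array is [12, 15, 33, 29, 31, 35, 20, 28, 21].
Count, for each position, how many later elements it exceeds:
12 → none → 0
15 → none → 0
33 → 29, 31, 20, 28, 21 → 5
29 → 20, 28, 21 → 3
31 → 20, 28, 21 → 3
35 → 20, 28, 21 → 3
20 → none → 0
28 → 21 → 1
21 → none → 0
Sum: 0 + 0 + 5 + 3 + 3 + 3 + 0 + 1 + 0 = 15

There are 15 inversions.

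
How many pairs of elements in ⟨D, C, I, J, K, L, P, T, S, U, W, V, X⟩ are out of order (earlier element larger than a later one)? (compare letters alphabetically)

3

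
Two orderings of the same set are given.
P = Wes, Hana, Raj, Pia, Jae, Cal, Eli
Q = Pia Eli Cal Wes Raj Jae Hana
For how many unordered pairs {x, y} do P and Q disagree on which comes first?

14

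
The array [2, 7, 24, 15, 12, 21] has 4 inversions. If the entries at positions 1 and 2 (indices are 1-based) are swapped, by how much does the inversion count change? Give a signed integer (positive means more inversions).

+1

Positions 1 and 2 hold 2 and 7; after swapping, the array is [7, 2, 24, 15, 12, 21].
Element-by-element contributions:
7 → 2 → 1
2 → none → 0
24 → 15, 12, 21 → 3
15 → 12 → 1
12 → none → 0
21 → none → 0
Sum: 1 + 0 + 3 + 1 + 0 + 0 = 5
Change: 5 − 4 = +1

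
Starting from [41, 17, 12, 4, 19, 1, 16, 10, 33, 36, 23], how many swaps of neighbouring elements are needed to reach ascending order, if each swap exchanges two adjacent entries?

25 adjacent swaps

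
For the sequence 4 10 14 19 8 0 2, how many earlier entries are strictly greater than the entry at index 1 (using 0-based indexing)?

0 such elements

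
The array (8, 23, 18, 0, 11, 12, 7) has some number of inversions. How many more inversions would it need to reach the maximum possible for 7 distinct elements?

8 inversions short

Maximum inversions for 7 distinct elements is C(7, 2) = 7·6/2 = 21.
Current inversions — for each element, count later smaller elements:
8: 2
23: 5
18: 4
0: 0
11: 1
12: 1
7: 0
Current total: 2 + 5 + 4 + 0 + 1 + 1 + 0 = 13
Shortfall: 21 − 13 = 8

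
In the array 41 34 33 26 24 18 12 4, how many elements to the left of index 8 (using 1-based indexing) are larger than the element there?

The element at index 8 is 4.
Elements before it: 41, 34, 33, 26, 24, 18, 12
Those larger than 4: 41, 34, 33, 26, 24, 18, 12

7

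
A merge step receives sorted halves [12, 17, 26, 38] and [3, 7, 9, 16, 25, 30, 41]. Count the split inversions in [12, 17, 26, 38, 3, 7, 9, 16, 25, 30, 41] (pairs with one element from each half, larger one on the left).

18 cross-inversions

Take each right-half value and tally the left-half values above it:
r = 3: 12, 17, 26, 38 → 4
r = 7: 12, 17, 26, 38 → 4
r = 9: 12, 17, 26, 38 → 4
r = 16: 17, 26, 38 → 3
r = 25: 26, 38 → 2
r = 30: 38 → 1
r = 41: none → 0
Cross-inversions: 4 + 4 + 4 + 3 + 2 + 1 + 0 = 18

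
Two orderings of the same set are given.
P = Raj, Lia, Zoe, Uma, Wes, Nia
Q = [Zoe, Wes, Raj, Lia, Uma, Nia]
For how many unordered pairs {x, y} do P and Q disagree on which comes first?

Assign each item its position (1..6) in the first ordering, then rewrite the second ordering as that position sequence:
positions: Raj→1, Lia→2, Zoe→3, Uma→4, Wes→5, Nia→6
second ordering as positions: [3, 5, 1, 2, 4, 6]
Discordant pairs = inversions in this position sequence.
3: 1, 2 → 2
5: 1, 2, 4 → 3
1: 0
2: 0
4: 0
6: 0
Total: 2 + 3 + 0 + 0 + 0 + 0 = 5

5 disagreeing pairs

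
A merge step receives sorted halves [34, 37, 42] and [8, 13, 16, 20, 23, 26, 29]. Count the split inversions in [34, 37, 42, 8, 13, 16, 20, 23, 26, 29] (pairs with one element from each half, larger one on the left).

21

Take each right-half value and tally the left-half values above it:
r = 8: 34, 37, 42 → 3
r = 13: 34, 37, 42 → 3
r = 16: 34, 37, 42 → 3
r = 20: 34, 37, 42 → 3
r = 23: 34, 37, 42 → 3
r = 26: 34, 37, 42 → 3
r = 29: 34, 37, 42 → 3
Cross-inversions: 3 + 3 + 3 + 3 + 3 + 3 + 3 = 21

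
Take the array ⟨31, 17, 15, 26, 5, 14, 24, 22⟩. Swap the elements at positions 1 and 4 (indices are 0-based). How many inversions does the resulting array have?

14 inversions

Positions 1 and 4 hold 17 and 5; after swapping, the array is [31, 5, 15, 26, 17, 14, 24, 22].
Element-by-element contributions:
31 → 5, 15, 26, 17, 14, 24, 22 → 7
5 → none → 0
15 → 14 → 1
26 → 17, 14, 24, 22 → 4
17 → 14 → 1
14 → none → 0
24 → 22 → 1
22 → none → 0
Sum: 7 + 0 + 1 + 4 + 1 + 0 + 1 + 0 = 14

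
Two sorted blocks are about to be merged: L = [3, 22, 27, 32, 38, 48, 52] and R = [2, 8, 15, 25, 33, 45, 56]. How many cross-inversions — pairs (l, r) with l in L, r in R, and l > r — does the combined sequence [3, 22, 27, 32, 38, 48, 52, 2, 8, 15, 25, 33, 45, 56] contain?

29 split inversions

Take each right-half value and tally the left-half values above it:
r = 2: 3, 22, 27, 32, 38, 48, 52 → 7
r = 8: 22, 27, 32, 38, 48, 52 → 6
r = 15: 22, 27, 32, 38, 48, 52 → 6
r = 25: 27, 32, 38, 48, 52 → 5
r = 33: 38, 48, 52 → 3
r = 45: 48, 52 → 2
r = 56: none → 0
Cross-inversions: 7 + 6 + 6 + 5 + 3 + 2 + 0 = 29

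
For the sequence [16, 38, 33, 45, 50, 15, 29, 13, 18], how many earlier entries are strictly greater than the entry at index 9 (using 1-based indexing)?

The element at index 9 is 18.
Elements before it: 16, 38, 33, 45, 50, 15, 29, 13
Those larger than 18: 38, 33, 45, 50, 29

5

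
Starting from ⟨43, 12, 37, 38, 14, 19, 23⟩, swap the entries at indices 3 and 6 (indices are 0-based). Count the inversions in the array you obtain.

11

Positions 3 and 6 hold 38 and 23; after swapping, the array is [43, 12, 37, 23, 14, 19, 38].
Count, for each position, how many later elements it exceeds:
43 → 12, 37, 23, 14, 19, 38 → 6
12 → none → 0
37 → 23, 14, 19 → 3
23 → 14, 19 → 2
14 → none → 0
19 → none → 0
38 → none → 0
Sum: 6 + 0 + 3 + 2 + 0 + 0 + 0 = 11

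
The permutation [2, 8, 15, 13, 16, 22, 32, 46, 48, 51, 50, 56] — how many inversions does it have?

Element-by-element contributions:
2: 0
8: 0
15: 1
13: 0
16: 0
22: 0
32: 0
46: 0
48: 0
51: 1
50: 0
56: 0
Sum: 0 + 0 + 1 + 0 + 0 + 0 + 0 + 0 + 0 + 1 + 0 + 0 = 2

2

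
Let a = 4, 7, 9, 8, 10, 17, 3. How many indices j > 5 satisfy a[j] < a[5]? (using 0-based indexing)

1

The element at index 5 is 17.
Elements after it: 3
Those smaller than 17: 3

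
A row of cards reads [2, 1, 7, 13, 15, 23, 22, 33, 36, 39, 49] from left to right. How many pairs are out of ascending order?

2

Element-by-element contributions:
2 → 1 → 1
1 → none → 0
7 → none → 0
13 → none → 0
15 → none → 0
23 → 22 → 1
22 → none → 0
33 → none → 0
36 → none → 0
39 → none → 0
49 → none → 0
Sum: 1 + 0 + 0 + 0 + 0 + 1 + 0 + 0 + 0 + 0 + 0 = 2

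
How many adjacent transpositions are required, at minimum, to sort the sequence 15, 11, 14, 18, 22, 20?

3

Minimum adjacent swaps = number of inversions (each swap of adjacent out-of-order elements removes one inversion and no swap can remove more).
Count inversions — for each element, later elements that are smaller:
15: 11, 14 → 2
11: none → 0
14: none → 0
18: none → 0
22: 20 → 1
20: none → 0
Total inversions: 2 + 0 + 0 + 0 + 1 + 0 = 3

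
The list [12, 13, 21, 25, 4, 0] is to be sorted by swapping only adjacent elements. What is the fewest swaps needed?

Each adjacent swap fixes exactly one inversion, so the minimum swap count equals the number of inversions.
Count inversions — for each element, later elements that are smaller:
12: 4, 0 → 2
13: 4, 0 → 2
21: 4, 0 → 2
25: 4, 0 → 2
4: 0 → 1
0: none → 0
Total inversions: 2 + 2 + 2 + 2 + 1 + 0 = 9

9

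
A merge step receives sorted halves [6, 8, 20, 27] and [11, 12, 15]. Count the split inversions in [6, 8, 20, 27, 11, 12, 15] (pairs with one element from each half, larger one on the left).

Count, for every r in R, how many entries of L exceed r:
r = 11: 20, 27 → 2
r = 12: 20, 27 → 2
r = 15: 20, 27 → 2
Cross-inversions: 2 + 2 + 2 = 6

Split inversions: 6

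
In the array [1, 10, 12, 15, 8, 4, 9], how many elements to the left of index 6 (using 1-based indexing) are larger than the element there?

4

The element at index 6 is 4.
Elements before it: 1, 10, 12, 15, 8
Those larger than 4: 10, 12, 15, 8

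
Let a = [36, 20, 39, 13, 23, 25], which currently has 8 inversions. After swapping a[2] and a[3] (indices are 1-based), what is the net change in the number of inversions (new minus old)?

Positions 2 and 3 hold 20 and 39; after swapping, the array is [36, 39, 20, 13, 23, 25].
Sweep left to right; for each value list the smaller values that follow it:
36 → 20, 13, 23, 25 → 4
39 → 20, 13, 23, 25 → 4
20 → 13 → 1
13 → none → 0
23 → none → 0
25 → none → 0
Sum: 4 + 4 + 1 + 0 + 0 + 0 = 9
Change: 9 − 8 = +1

+1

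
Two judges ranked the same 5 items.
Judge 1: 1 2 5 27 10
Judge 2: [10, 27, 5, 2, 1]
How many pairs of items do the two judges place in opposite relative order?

10 discordant pairs

Assign each item its position (1..5) in the first ordering, then rewrite the second ordering as that position sequence:
positions: 1→1, 2→2, 5→3, 27→4, 10→5
second ordering as positions: [5, 4, 3, 2, 1]
Discordant pairs = inversions in this position sequence.
5: 4, 3, 2, 1 → 4
4: 3, 2, 1 → 3
3: 2, 1 → 2
2: 1 → 1
1: 0
Total: 4 + 3 + 2 + 1 + 0 = 10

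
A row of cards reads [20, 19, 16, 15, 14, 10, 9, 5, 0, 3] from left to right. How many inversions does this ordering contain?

44

Sweep left to right; for each value list the smaller values that follow it:
20: 9
19: 8
16: 7
15: 6
14: 5
10: 4
9: 3
5: 2
0: 0
3: 0
Sum: 9 + 8 + 7 + 6 + 5 + 4 + 3 + 2 + 0 + 0 = 44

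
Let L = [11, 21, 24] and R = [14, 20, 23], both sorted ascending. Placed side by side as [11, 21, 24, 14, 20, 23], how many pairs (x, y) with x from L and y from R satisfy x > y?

5 cross-inversions

Count, for every r in R, how many entries of L exceed r:
r = 14: 21, 24 → 2
r = 20: 21, 24 → 2
r = 23: 24 → 1
Cross-inversions: 2 + 2 + 1 = 5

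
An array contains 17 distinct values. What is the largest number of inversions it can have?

136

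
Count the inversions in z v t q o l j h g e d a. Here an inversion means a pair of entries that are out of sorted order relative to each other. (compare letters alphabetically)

Element-by-element contributions:
z → v, t, q, o, l, j, h, g, e, d, a → 11
v → t, q, o, l, j, h, g, e, d, a → 10
t → q, o, l, j, h, g, e, d, a → 9
q → o, l, j, h, g, e, d, a → 8
o → l, j, h, g, e, d, a → 7
l → j, h, g, e, d, a → 6
j → h, g, e, d, a → 5
h → g, e, d, a → 4
g → e, d, a → 3
e → d, a → 2
d → a → 1
a → none → 0
Sum: 11 + 10 + 9 + 8 + 7 + 6 + 5 + 4 + 3 + 2 + 1 + 0 = 66

66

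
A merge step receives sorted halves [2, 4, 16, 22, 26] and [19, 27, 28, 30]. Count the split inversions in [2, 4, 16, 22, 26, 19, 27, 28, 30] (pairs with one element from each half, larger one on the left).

For each element r of the right run, count left-run elements greater than r:
r = 19: 22, 26 → 2
r = 27: none → 0
r = 28: none → 0
r = 30: none → 0
Cross-inversions: 2 + 0 + 0 + 0 = 2

2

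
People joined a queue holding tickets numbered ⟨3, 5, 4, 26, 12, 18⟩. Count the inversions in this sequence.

3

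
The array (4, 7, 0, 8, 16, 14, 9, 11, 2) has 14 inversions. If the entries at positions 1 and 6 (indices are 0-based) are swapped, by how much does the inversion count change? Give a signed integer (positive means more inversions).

Positions 1 and 6 hold 7 and 9; after swapping, the array is [4, 9, 0, 8, 16, 14, 7, 11, 2].
For each element, count later entries that are smaller:
4: 2
9: 4
0: 0
8: 2
16: 4
14: 3
7: 1
11: 1
2: 0
Sum: 2 + 4 + 0 + 2 + 4 + 3 + 1 + 1 + 0 = 17
Change: 17 − 14 = +3

+3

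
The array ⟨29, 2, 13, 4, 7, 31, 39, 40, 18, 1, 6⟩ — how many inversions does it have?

For each element, count later entries that are smaller:
29: 7
2: 1
13: 4
4: 1
7: 2
31: 3
39: 3
40: 3
18: 2
1: 0
6: 0
Sum: 7 + 1 + 4 + 1 + 2 + 3 + 3 + 3 + 2 + 0 + 0 = 26

26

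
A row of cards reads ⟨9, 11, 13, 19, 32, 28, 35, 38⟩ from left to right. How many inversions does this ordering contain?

1 inversion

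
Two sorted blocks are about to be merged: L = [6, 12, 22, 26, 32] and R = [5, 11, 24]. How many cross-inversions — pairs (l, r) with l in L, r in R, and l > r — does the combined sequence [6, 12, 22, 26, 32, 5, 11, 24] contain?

For each element r of the right run, count left-run elements greater than r:
r = 5: 6, 12, 22, 26, 32 → 5
r = 11: 12, 22, 26, 32 → 4
r = 24: 26, 32 → 2
Cross-inversions: 5 + 4 + 2 = 11

11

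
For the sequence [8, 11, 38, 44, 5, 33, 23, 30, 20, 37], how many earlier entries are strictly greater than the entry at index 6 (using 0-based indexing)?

The element at index 6 is 23.
Elements before it: 8, 11, 38, 44, 5, 33
Those larger than 23: 38, 44, 33

3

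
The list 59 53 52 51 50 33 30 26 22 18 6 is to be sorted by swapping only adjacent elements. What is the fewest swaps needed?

55

Each adjacent swap fixes exactly one inversion, so the minimum swap count equals the number of inversions.
Count inversions — for each element, later elements that are smaller:
59: 53, 52, 51, 50, 33, 30, 26, 22, 18, 6 → 10
53: 52, 51, 50, 33, 30, 26, 22, 18, 6 → 9
52: 51, 50, 33, 30, 26, 22, 18, 6 → 8
51: 50, 33, 30, 26, 22, 18, 6 → 7
50: 33, 30, 26, 22, 18, 6 → 6
33: 30, 26, 22, 18, 6 → 5
30: 26, 22, 18, 6 → 4
26: 22, 18, 6 → 3
22: 18, 6 → 2
18: 6 → 1
6: none → 0
Total inversions: 10 + 9 + 8 + 7 + 6 + 5 + 4 + 3 + 2 + 1 + 0 = 55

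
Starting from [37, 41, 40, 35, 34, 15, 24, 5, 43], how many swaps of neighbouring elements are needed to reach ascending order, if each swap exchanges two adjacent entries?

25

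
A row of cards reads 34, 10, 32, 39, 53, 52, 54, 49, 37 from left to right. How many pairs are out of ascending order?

Element-by-element contributions:
34: 2
10: 0
32: 0
39: 1
53: 3
52: 2
54: 2
49: 1
37: 0
Sum: 2 + 0 + 0 + 1 + 3 + 2 + 2 + 1 + 0 = 11

11 inversions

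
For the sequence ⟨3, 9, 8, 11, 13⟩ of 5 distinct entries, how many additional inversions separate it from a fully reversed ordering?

9

Maximum inversions for 5 distinct elements is C(5, 2) = 5·4/2 = 10.
Current inversions — for each element, count later smaller elements:
3: 0
9: 1
8: 0
11: 0
13: 0
Current total: 0 + 1 + 0 + 0 + 0 = 1
Shortfall: 10 − 1 = 9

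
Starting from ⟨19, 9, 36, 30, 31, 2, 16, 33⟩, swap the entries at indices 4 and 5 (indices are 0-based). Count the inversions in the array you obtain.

Positions 4 and 5 hold 31 and 2; after swapping, the array is [19, 9, 36, 30, 2, 31, 16, 33].
Sweep left to right; for each value list the smaller values that follow it:
19 → 9, 2, 16 → 3
9 → 2 → 1
36 → 30, 2, 31, 16, 33 → 5
30 → 2, 16 → 2
2 → none → 0
31 → 16 → 1
16 → none → 0
33 → none → 0
Sum: 3 + 1 + 5 + 2 + 0 + 1 + 0 + 0 = 12

12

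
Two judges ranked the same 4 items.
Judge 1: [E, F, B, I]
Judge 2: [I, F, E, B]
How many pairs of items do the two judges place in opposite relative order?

Discordant pairs: 4

Assign each item its position (1..4) in the first ordering, then rewrite the second ordering as that position sequence:
positions: E→1, F→2, B→3, I→4
second ordering as positions: [4, 2, 1, 3]
Discordant pairs = inversions in this position sequence.
4: 2, 1, 3 → 3
2: 1 → 1
1: 0
3: 0
Total: 3 + 1 + 0 + 0 = 4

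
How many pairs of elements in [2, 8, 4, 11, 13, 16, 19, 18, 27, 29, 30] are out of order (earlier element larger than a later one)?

2 out-of-order pairs

Sweep left to right; for each value list the smaller values that follow it:
2 → none → 0
8 → 4 → 1
4 → none → 0
11 → none → 0
13 → none → 0
16 → none → 0
19 → 18 → 1
18 → none → 0
27 → none → 0
29 → none → 0
30 → none → 0
Sum: 0 + 1 + 0 + 0 + 0 + 0 + 1 + 0 + 0 + 0 + 0 = 2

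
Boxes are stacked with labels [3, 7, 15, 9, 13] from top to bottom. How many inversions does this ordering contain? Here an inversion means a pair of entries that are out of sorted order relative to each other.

Sweep left to right; for each value list the smaller values that follow it:
3 → none → 0
7 → none → 0
15 → 9, 13 → 2
9 → none → 0
13 → none → 0
Sum: 0 + 0 + 2 + 0 + 0 = 2

2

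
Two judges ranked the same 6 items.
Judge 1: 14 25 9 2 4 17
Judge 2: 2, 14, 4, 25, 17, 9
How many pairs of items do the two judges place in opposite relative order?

There are 6 discordant pairs.

Assign each item its position (1..6) in the first ordering, then rewrite the second ordering as that position sequence:
positions: 14→1, 25→2, 9→3, 2→4, 4→5, 17→6
second ordering as positions: [4, 1, 5, 2, 6, 3]
Discordant pairs = inversions in this position sequence.
4: 1, 2, 3 → 3
1: 0
5: 2, 3 → 2
2: 0
6: 3 → 1
3: 0
Total: 3 + 0 + 2 + 0 + 1 + 0 = 6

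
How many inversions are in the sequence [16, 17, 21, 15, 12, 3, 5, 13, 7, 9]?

For each element, count later entries that are smaller:
16 → 15, 12, 3, 5, 13, 7, 9 → 7
17 → 15, 12, 3, 5, 13, 7, 9 → 7
21 → 15, 12, 3, 5, 13, 7, 9 → 7
15 → 12, 3, 5, 13, 7, 9 → 6
12 → 3, 5, 7, 9 → 4
3 → none → 0
5 → none → 0
13 → 7, 9 → 2
7 → none → 0
9 → none → 0
Sum: 7 + 7 + 7 + 6 + 4 + 0 + 0 + 2 + 0 + 0 = 33

33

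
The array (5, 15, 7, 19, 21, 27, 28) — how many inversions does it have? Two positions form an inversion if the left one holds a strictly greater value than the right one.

There is 1 out-of-order pair.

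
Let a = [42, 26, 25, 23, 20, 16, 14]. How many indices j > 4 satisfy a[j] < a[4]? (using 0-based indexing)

2 such elements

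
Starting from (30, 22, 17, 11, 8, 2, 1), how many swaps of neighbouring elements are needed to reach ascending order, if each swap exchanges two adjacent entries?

The minimum number of adjacent swaps to sort an array equals its inversion count, since every such swap removes exactly one inversion.
Count inversions — for each element, later elements that are smaller:
30: 22, 17, 11, 8, 2, 1 → 6
22: 17, 11, 8, 2, 1 → 5
17: 11, 8, 2, 1 → 4
11: 8, 2, 1 → 3
8: 2, 1 → 2
2: 1 → 1
1: none → 0
Total inversions: 6 + 5 + 4 + 3 + 2 + 1 + 0 = 21

21 swaps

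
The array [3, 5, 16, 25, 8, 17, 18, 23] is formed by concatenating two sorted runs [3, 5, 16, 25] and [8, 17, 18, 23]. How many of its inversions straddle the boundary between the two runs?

Count, for every r in R, how many entries of L exceed r:
r = 8: 16, 25 → 2
r = 17: 25 → 1
r = 18: 25 → 1
r = 23: 25 → 1
Cross-inversions: 2 + 1 + 1 + 1 = 5

5 split inversions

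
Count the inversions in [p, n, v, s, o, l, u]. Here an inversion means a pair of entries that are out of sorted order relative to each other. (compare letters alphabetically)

Sweep left to right; for each value list the smaller values that follow it:
p → n, o, l → 3
n → l → 1
v → s, o, l, u → 4
s → o, l → 2
o → l → 1
l → none → 0
u → none → 0
Sum: 3 + 1 + 4 + 2 + 1 + 0 + 0 = 11

Out-of-order pairs: 11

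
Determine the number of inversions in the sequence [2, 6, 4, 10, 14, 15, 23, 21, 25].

2 out-of-order pairs

For each element, count later entries that are smaller:
2 → none → 0
6 → 4 → 1
4 → none → 0
10 → none → 0
14 → none → 0
15 → none → 0
23 → 21 → 1
21 → none → 0
25 → none → 0
Sum: 0 + 1 + 0 + 0 + 0 + 0 + 1 + 0 + 0 = 2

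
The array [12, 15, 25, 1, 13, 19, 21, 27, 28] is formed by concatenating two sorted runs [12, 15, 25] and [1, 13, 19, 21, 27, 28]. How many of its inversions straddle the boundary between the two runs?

Split inversions: 7

For each element r of the right run, count left-run elements greater than r:
r = 1: 12, 15, 25 → 3
r = 13: 15, 25 → 2
r = 19: 25 → 1
r = 21: 25 → 1
r = 27: none → 0
r = 28: none → 0
Cross-inversions: 3 + 2 + 1 + 1 + 0 + 0 = 7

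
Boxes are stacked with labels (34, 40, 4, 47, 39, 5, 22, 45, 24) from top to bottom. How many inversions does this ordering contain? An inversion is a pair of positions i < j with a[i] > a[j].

For each element, count later entries that are smaller:
34 → 4, 5, 22, 24 → 4
40 → 4, 39, 5, 22, 24 → 5
4 → none → 0
47 → 39, 5, 22, 45, 24 → 5
39 → 5, 22, 24 → 3
5 → none → 0
22 → none → 0
45 → 24 → 1
24 → none → 0
Sum: 4 + 5 + 0 + 5 + 3 + 0 + 0 + 1 + 0 = 18

There are 18 inversions.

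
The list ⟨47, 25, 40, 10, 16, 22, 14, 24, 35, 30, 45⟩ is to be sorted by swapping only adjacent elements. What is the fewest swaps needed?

25 swaps

The minimum number of adjacent swaps to sort an array equals its inversion count, since every such swap removes exactly one inversion.
Count inversions — for each element, later elements that are smaller:
47: 25, 40, 10, 16, 22, 14, 24, 35, 30, 45 → 10
25: 10, 16, 22, 14, 24 → 5
40: 10, 16, 22, 14, 24, 35, 30 → 7
10: none → 0
16: 14 → 1
22: 14 → 1
14: none → 0
24: none → 0
35: 30 → 1
30: none → 0
45: none → 0
Total inversions: 10 + 5 + 7 + 0 + 1 + 1 + 0 + 0 + 1 + 0 + 0 = 25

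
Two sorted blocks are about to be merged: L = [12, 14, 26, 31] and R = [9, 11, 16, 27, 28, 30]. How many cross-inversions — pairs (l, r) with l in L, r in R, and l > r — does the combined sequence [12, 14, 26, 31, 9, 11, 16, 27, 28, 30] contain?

For each element r of the right run, count left-run elements greater than r:
r = 9: 12, 14, 26, 31 → 4
r = 11: 12, 14, 26, 31 → 4
r = 16: 26, 31 → 2
r = 27: 31 → 1
r = 28: 31 → 1
r = 30: 31 → 1
Cross-inversions: 4 + 4 + 2 + 1 + 1 + 1 = 13

13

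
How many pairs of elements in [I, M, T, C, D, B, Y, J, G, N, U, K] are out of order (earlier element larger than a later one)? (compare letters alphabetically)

27 inversions

For each element, count later entries that are smaller:
I: 4
M: 6
T: 7
C: 1
D: 1
B: 0
Y: 5
J: 1
G: 0
N: 1
U: 1
K: 0
Sum: 4 + 6 + 7 + 1 + 1 + 0 + 5 + 1 + 0 + 1 + 1 + 0 = 27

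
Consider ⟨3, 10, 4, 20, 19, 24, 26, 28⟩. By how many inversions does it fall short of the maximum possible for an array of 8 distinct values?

26

Maximum inversions for 8 distinct elements is C(8, 2) = 8·7/2 = 28.
Current inversions — for each element, count later smaller elements:
3: 0
10: 1
4: 0
20: 1
19: 0
24: 0
26: 0
28: 0
Current total: 0 + 1 + 0 + 1 + 0 + 0 + 0 + 0 = 2
Shortfall: 28 − 2 = 26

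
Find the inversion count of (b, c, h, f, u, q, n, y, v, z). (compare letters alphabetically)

5

For each element, count later entries that are smaller:
b → none → 0
c → none → 0
h → f → 1
f → none → 0
u → q, n → 2
q → n → 1
n → none → 0
y → v → 1
v → none → 0
z → none → 0
Sum: 0 + 0 + 1 + 0 + 2 + 1 + 0 + 1 + 0 + 0 = 5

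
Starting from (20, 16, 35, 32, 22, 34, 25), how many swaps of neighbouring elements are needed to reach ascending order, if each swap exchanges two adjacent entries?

8 swaps

Each adjacent swap fixes exactly one inversion, so the minimum swap count equals the number of inversions.
Count inversions — for each element, later elements that are smaller:
20: 16 → 1
16: none → 0
35: 32, 22, 34, 25 → 4
32: 22, 25 → 2
22: none → 0
34: 25 → 1
25: none → 0
Total inversions: 1 + 0 + 4 + 2 + 0 + 1 + 0 = 8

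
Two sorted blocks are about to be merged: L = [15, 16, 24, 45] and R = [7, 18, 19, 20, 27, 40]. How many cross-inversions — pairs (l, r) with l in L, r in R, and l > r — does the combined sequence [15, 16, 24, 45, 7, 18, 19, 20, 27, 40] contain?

Count, for every r in R, how many entries of L exceed r:
r = 7: 15, 16, 24, 45 → 4
r = 18: 24, 45 → 2
r = 19: 24, 45 → 2
r = 20: 24, 45 → 2
r = 27: 45 → 1
r = 40: 45 → 1
Cross-inversions: 4 + 2 + 2 + 2 + 1 + 1 = 12

12 cross-inversions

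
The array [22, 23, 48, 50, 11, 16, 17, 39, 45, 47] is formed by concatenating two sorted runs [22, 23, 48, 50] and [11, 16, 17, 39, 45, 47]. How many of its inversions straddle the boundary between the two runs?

18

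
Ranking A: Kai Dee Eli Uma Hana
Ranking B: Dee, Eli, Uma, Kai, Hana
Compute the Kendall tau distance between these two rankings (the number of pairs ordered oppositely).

Assign each item its position (1..5) in the first ordering, then rewrite the second ordering as that position sequence:
positions: Kai→1, Dee→2, Eli→3, Uma→4, Hana→5
second ordering as positions: [2, 3, 4, 1, 5]
Discordant pairs = inversions in this position sequence.
2: 1 → 1
3: 1 → 1
4: 1 → 1
1: 0
5: 0
Total: 1 + 1 + 1 + 0 + 0 = 3

3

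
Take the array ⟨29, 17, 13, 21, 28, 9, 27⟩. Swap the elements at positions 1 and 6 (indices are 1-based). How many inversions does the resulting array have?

Inversions: 3

Positions 1 and 6 hold 29 and 9; after swapping, the array is [9, 17, 13, 21, 28, 29, 27].
Count, for each position, how many later elements it exceeds:
9 → none → 0
17 → 13 → 1
13 → none → 0
21 → none → 0
28 → 27 → 1
29 → 27 → 1
27 → none → 0
Sum: 0 + 1 + 0 + 0 + 1 + 1 + 0 = 3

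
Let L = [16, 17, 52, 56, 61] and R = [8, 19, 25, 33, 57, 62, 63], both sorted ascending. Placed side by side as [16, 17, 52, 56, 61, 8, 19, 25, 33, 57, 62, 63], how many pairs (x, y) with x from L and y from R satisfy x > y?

15

Count, for every r in R, how many entries of L exceed r:
r = 8: 16, 17, 52, 56, 61 → 5
r = 19: 52, 56, 61 → 3
r = 25: 52, 56, 61 → 3
r = 33: 52, 56, 61 → 3
r = 57: 61 → 1
r = 62: none → 0
r = 63: none → 0
Cross-inversions: 5 + 3 + 3 + 3 + 1 + 0 + 0 = 15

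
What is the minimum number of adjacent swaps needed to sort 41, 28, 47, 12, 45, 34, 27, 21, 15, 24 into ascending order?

32 swaps

Minimum adjacent swaps = number of inversions (each swap of adjacent out-of-order elements removes one inversion and no swap can remove more).
Count inversions — for each element, later elements that are smaller:
41: 28, 12, 34, 27, 21, 15, 24 → 7
28: 12, 27, 21, 15, 24 → 5
47: 12, 45, 34, 27, 21, 15, 24 → 7
12: none → 0
45: 34, 27, 21, 15, 24 → 5
34: 27, 21, 15, 24 → 4
27: 21, 15, 24 → 3
21: 15 → 1
15: none → 0
24: none → 0
Total inversions: 7 + 5 + 7 + 0 + 5 + 4 + 3 + 1 + 0 + 0 = 32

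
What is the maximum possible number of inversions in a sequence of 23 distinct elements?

253

The maximum occurs when the array is in strictly decreasing order: every one of the C(23, 2) pairs is inverted.
C(23, 2) = 23·22/2 = 253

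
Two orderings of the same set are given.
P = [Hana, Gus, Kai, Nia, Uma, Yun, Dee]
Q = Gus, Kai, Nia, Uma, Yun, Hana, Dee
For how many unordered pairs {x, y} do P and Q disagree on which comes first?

Assign each item its position (1..7) in the first ordering, then rewrite the second ordering as that position sequence:
positions: Hana→1, Gus→2, Kai→3, Nia→4, Uma→5, Yun→6, Dee→7
second ordering as positions: [2, 3, 4, 5, 6, 1, 7]
Discordant pairs = inversions in this position sequence.
2: 1 → 1
3: 1 → 1
4: 1 → 1
5: 1 → 1
6: 1 → 1
1: 0
7: 0
Total: 1 + 1 + 1 + 1 + 1 + 0 + 0 = 5

5 disagreeing pairs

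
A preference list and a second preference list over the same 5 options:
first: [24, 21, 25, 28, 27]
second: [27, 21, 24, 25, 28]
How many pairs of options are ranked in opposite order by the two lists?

Pairs: 5

Assign each item its position (1..5) in the first ordering, then rewrite the second ordering as that position sequence:
positions: 24→1, 21→2, 25→3, 28→4, 27→5
second ordering as positions: [5, 2, 1, 3, 4]
Discordant pairs = inversions in this position sequence.
5: 2, 1, 3, 4 → 4
2: 1 → 1
1: 0
3: 0
4: 0
Total: 4 + 1 + 0 + 0 + 0 = 5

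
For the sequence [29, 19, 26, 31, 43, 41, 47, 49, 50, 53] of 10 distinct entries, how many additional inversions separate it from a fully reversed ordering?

Maximum inversions for 10 distinct elements is C(10, 2) = 10·9/2 = 45.
Current inversions — for each element, count later smaller elements:
29: 2
19: 0
26: 0
31: 0
43: 1
41: 0
47: 0
49: 0
50: 0
53: 0
Current total: 2 + 0 + 0 + 0 + 1 + 0 + 0 + 0 + 0 + 0 = 3
Shortfall: 45 − 3 = 42

42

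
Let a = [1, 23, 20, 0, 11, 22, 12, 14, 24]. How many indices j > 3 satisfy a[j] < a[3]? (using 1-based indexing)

4

The element at index 3 is 20.
Elements after it: 0, 11, 22, 12, 14, 24
Those smaller than 20: 0, 11, 12, 14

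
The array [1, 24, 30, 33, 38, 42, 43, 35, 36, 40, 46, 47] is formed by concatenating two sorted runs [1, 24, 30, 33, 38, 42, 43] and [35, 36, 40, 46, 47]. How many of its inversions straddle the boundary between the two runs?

8

For each element r of the right run, count left-run elements greater than r:
r = 35: 38, 42, 43 → 3
r = 36: 38, 42, 43 → 3
r = 40: 42, 43 → 2
r = 46: none → 0
r = 47: none → 0
Cross-inversions: 3 + 3 + 2 + 0 + 0 = 8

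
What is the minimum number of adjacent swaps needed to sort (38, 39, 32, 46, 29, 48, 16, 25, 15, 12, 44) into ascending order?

Minimum adjacent swaps = number of inversions (each swap of adjacent out-of-order elements removes one inversion and no swap can remove more).
Count inversions — for each element, later elements that are smaller:
38: 32, 29, 16, 25, 15, 12 → 6
39: 32, 29, 16, 25, 15, 12 → 6
32: 29, 16, 25, 15, 12 → 5
46: 29, 16, 25, 15, 12, 44 → 6
29: 16, 25, 15, 12 → 4
48: 16, 25, 15, 12, 44 → 5
16: 15, 12 → 2
25: 15, 12 → 2
15: 12 → 1
12: none → 0
44: none → 0
Total inversions: 6 + 6 + 5 + 6 + 4 + 5 + 2 + 2 + 1 + 0 + 0 = 37

There are 37 adjacent swaps.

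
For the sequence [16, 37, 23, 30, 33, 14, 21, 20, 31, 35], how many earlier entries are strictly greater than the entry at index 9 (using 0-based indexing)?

The element at index 9 is 35.
Elements before it: 16, 37, 23, 30, 33, 14, 21, 20, 31
Those larger than 35: 37

1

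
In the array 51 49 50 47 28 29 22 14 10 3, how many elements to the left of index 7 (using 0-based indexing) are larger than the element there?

7 such elements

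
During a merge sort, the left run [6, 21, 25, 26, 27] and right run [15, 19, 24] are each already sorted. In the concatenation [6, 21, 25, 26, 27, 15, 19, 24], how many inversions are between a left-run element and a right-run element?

Count, for every r in R, how many entries of L exceed r:
r = 15: 21, 25, 26, 27 → 4
r = 19: 21, 25, 26, 27 → 4
r = 24: 25, 26, 27 → 3
Cross-inversions: 4 + 4 + 3 = 11

Split inversions: 11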